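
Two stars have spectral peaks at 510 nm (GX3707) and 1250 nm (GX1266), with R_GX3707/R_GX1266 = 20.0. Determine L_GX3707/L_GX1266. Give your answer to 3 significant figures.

Wien's law gives T ∝ 1/λ_max, so T_GX3707/T_GX1266 = λ_GX1266/λ_GX3707 = 1250/510 = 2.451.
Then L ∝ R²T⁴ gives L_GX3707/L_GX1266 = (20.0)² × (2.451)⁴ = 400.0 × 36.09 = 1.444×10^4.

1.44×10^4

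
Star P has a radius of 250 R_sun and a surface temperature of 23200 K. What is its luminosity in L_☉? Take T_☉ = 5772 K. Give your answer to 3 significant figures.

L/L_☉ = (R/R_☉)² (T/T_☉)⁴ = (250)² × (23200/5772)⁴
       = 6.250×10^4 × (4.019)⁴ = 6.250×10^4 × 261.0 = 1.631×10^7.

1.63×10^7 L_☉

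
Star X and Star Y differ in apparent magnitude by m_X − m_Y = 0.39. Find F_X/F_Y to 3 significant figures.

0.698

F_X/F_Y = 10^(−(m_X − m_Y)/2.5) = 10^(-0.39/2.5) = 10^-0.156 = 0.6982.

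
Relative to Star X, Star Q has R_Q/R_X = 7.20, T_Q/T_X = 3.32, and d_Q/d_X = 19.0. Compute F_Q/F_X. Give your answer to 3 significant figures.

L_Q/L_X = (R_Q/R_X)²(T_Q/T_X)⁴ = (7.20)² × (3.32)⁴ = 6298.
F_Q/F_X = (L_Q/L_X)/(d_Q/d_X)² = 6298 / (19.0)² = 17.45.

17.4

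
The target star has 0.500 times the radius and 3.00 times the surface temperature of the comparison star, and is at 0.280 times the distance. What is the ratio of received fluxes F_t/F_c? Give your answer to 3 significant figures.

L_t/L_c = (R_t/R_c)²(T_t/T_c)⁴ = (0.500)² × (3.00)⁴ = 20.25.
F_t/F_c = (L_t/L_c)/(d_t/d_c)² = 20.25 / (0.280)² = 258.3.

258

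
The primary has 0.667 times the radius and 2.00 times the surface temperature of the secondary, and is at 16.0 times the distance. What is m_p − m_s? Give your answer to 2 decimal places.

3.89

L_p/L_s = (0.667)²(2.00)⁴ = 7.118.
F_p/F_s = (L_p/L_s)/(d_p/d_s)² = 7.118/256.0 = 0.02781.
m_p − m_s = −2.5 log₁₀(0.02781) = 3.89.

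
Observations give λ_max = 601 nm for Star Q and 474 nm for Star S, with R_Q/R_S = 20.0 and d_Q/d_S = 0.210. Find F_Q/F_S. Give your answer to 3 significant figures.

3.51×10^3

Wien's law: T_Q/T_S = λ_S/λ_Q = 474/601 = 0.7887.
L_Q/L_S = (R_Q/R_S)²(T_Q/T_S)⁴ = (20.0)²(0.7887)⁴ = 154.8.
F_Q/F_S = (L_Q/L_S)/(d_Q/d_S)² = 154.8/(0.210)² = 3509.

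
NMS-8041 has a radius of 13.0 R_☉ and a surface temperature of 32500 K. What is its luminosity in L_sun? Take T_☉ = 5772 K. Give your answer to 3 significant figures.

1.70×10^5 L_sun

L/L_☉ = (R/R_☉)² (T/T_☉)⁴ = (13.0)² × (32500/5772)⁴
       = 169.0 × (5.631)⁴ = 169.0 × 1005 = 1.699×10^5.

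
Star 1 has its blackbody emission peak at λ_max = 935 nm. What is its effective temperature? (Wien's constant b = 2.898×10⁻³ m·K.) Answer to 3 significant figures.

3.10×10^3 K

T = b/λ_max = 2.898×10⁻³ / (935×10⁻⁹) = 3099 K.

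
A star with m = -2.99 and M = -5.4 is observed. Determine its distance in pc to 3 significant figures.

30.3 pc

m − M = 5 log₁₀(d/10 pc)
-2.99 − (-5.4) = 2.41 = 5 log₁₀(d/10)
d = 10 × 10^(2.41/5) = 10 × 10^0.482 = 30.34 pc.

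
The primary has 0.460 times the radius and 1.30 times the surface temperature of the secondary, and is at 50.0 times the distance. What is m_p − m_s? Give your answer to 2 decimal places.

9.04

L_p/L_s = (0.460)²(1.30)⁴ = 0.6044.
F_p/F_s = (L_p/L_s)/(d_p/d_s)² = 0.6044/2500 = 2.417×10^-4.
m_p − m_s = −2.5 log₁₀(2.417×10^-4) = 9.04.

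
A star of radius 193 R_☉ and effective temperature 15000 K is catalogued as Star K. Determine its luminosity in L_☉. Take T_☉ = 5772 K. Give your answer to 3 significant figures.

1.70×10^6 L_☉

L/L_☉ = (R/R_☉)² (T/T_☉)⁴ = (193)² × (15000/5772)⁴
       = 3.725×10^4 × (2.599)⁴ = 3.725×10^4 × 45.61 = 1.699×10^6.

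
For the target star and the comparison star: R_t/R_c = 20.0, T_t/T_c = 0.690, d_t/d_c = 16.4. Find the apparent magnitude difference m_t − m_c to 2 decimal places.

L_t/L_c = (20.0)²(0.690)⁴ = 90.67.
F_t/F_c = (L_t/L_c)/(d_t/d_c)² = 90.67/269.0 = 0.3371.
m_t − m_c = −2.5 log₁₀(0.3371) = 1.18.

1.18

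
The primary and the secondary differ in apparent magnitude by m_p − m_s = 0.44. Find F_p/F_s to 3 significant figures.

F_p/F_s = 10^(−(m_p − m_s)/2.5) = 10^(-0.44/2.5) = 10^-0.176 = 0.6668.

0.667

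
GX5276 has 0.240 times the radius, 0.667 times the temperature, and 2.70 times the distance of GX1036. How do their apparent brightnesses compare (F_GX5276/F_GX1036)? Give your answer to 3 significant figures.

L_GX5276/L_GX1036 = (R_GX5276/R_GX1036)²(T_GX5276/T_GX1036)⁴ = (0.240)² × (0.667)⁴ = 0.01140.
F_GX5276/F_GX1036 = (L_GX5276/L_GX1036)/(d_GX5276/d_GX1036)² = 0.01140 / (2.70)² = 0.001564.

0.00156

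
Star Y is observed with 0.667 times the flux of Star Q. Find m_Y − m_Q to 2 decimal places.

0.44

m_Y − m_Q = −2.5 log₁₀(F_Y/F_Q) = −2.5 log₁₀(0.667) = −2.5 × (-0.176) = 0.440.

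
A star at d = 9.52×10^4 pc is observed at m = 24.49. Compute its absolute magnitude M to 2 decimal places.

M = m − 5 log₁₀(d/10 pc) = 24.49 − 5 log₁₀(9.52×10^4/10)
  = 24.49 − 5 × 3.979 = 24.49 − 19.89 = 4.60.

4.60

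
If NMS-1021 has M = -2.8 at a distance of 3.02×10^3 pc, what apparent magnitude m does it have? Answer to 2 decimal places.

9.60

m = M + 5 log₁₀(d/10 pc) = -2.8 + 5 log₁₀(3.02×10^3/10)
  = -2.8 + 5 × 2.480 = -2.8 + 12.40 = 9.60.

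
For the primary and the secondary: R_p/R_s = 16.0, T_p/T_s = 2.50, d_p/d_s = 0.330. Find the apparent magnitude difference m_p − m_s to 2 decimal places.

-12.41

L_p/L_s = (16.0)²(2.50)⁴ = 1.000×10^4.
F_p/F_s = (L_p/L_s)/(d_p/d_s)² = 1.000×10^4/0.1089 = 9.183×10^4.
m_p − m_s = −2.5 log₁₀(9.183×10^4) = -12.41.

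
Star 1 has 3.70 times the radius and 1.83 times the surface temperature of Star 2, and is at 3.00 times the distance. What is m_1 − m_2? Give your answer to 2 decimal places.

L_1/L_2 = (3.70)²(1.83)⁴ = 153.5.
F_1/F_2 = (L_1/L_2)/(d_1/d_2)² = 153.5/9.000 = 17.06.
m_1 − m_2 = −2.5 log₁₀(17.06) = -3.08.

-3.08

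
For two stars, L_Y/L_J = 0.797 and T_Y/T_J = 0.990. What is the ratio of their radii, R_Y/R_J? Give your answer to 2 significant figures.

L ∝ R²T⁴ gives R ∝ √L / T², so
R_Y/R_J = √(0.797) / (0.990)² = 0.8927 / 0.9801 = 0.9109.

0.91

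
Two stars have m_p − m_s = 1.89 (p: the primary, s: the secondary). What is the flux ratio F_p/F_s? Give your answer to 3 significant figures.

F_p/F_s = 10^(−(m_p − m_s)/2.5) = 10^(-1.89/2.5) = 10^-0.756 = 0.1754.

0.175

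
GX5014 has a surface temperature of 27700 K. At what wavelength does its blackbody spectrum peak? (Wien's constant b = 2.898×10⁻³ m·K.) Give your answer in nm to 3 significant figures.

λ_max = b/T = 2.898×10⁻³ / 27700 = 1.05×10^-7 m = 104.6 nm.

105 nm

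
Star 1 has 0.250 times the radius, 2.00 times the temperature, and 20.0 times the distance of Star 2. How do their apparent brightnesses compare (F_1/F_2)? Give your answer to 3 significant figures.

L_1/L_2 = (R_1/R_2)²(T_1/T_2)⁴ = (0.250)² × (2.00)⁴ = 1.000.
F_1/F_2 = (L_1/L_2)/(d_1/d_2)² = 1.000 / (20.0)² = 0.002500.

0.00250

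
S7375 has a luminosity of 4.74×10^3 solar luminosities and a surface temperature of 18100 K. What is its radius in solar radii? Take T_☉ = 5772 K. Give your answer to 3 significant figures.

7.00 solar radii

R/R_☉ = √(L/L_☉) / (T/T_☉)² = √(4.74×10^3) / (3.136)²
       = 68.85 / 9.833 = 7.001.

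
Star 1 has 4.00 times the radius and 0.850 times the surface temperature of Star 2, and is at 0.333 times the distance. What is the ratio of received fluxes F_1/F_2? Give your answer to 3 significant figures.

75.3

L_1/L_2 = (R_1/R_2)²(T_1/T_2)⁴ = (4.00)² × (0.850)⁴ = 8.352.
F_1/F_2 = (L_1/L_2)/(d_1/d_2)² = 8.352 / (0.333)² = 75.32.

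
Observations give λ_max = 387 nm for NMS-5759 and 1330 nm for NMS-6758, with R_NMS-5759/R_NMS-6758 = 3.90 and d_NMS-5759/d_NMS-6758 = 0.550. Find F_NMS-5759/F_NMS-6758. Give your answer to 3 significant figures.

Wien's law: T_NMS-5759/T_NMS-6758 = λ_NMS-6758/λ_NMS-5759 = 1330/387 = 3.437.
L_NMS-5759/L_NMS-6758 = (R_NMS-5759/R_NMS-6758)²(T_NMS-5759/T_NMS-6758)⁴ = (3.90)²(3.437)⁴ = 2122.
F_NMS-5759/F_NMS-6758 = (L_NMS-5759/L_NMS-6758)/(d_NMS-5759/d_NMS-6758)² = 2122/(0.550)² = 7014.

7.01×10^3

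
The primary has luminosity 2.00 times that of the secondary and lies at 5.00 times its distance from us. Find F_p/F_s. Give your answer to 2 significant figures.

0.080

F = L/(4πd²), so F_p/F_s = (L_p/L_s) / (d_p/d_s)²
= 2.00 / (5.00)² = 2.00 / 25.00 = 0.08000.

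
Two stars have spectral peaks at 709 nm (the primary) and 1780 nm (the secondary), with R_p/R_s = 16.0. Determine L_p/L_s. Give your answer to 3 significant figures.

Wien's law gives T ∝ 1/λ_max, so T_p/T_s = λ_s/λ_p = 1780/709 = 2.511.
Then L ∝ R²T⁴ gives L_p/L_s = (16.0)² × (2.511)⁴ = 256.0 × 39.73 = 1.017×10^4.

1.02×10^4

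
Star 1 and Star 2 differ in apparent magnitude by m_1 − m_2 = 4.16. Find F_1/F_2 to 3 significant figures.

0.0217

F_1/F_2 = 10^(−(m_1 − m_2)/2.5) = 10^(-4.16/2.5) = 10^-1.664 = 0.02168.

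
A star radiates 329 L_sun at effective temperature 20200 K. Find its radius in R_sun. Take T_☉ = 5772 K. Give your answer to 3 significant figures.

1.48 R_sun

R/R_☉ = √(L/L_☉) / (T/T_☉)² = √(329) / (3.500)²
       = 18.14 / 12.25 = 1.481.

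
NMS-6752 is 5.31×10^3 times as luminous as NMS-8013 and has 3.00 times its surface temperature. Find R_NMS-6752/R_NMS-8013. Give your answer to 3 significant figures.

8.10

L ∝ R²T⁴ gives R ∝ √L / T², so
R_NMS-6752/R_NMS-8013 = √(5.31×10^3) / (3.00)² = 72.87 / 9.000 = 8.097.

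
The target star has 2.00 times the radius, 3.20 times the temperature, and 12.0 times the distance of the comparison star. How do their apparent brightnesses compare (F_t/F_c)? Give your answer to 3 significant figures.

L_t/L_c = (R_t/R_c)²(T_t/T_c)⁴ = (2.00)² × (3.20)⁴ = 419.4.
F_t/F_c = (L_t/L_c)/(d_t/d_c)² = 419.4 / (12.0)² = 2.913.

2.91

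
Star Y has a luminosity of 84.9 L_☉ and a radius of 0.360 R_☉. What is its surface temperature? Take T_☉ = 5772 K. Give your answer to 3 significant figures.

T/T_☉ = (L/L_☉)^(1/4) / (R/R_☉)^(1/2)
T = 5772 × (84.9)^(1/4) / √(0.360) = 5772 × 3.035 / 0.6000 = 2.920×10^4 K.

2.92×10^4 K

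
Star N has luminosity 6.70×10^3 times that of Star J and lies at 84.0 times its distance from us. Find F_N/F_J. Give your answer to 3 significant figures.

0.950

F = L/(4πd²), so F_N/F_J = (L_N/L_J) / (d_N/d_J)²
= 6.70×10^3 / (84.0)² = 6.70×10^3 / 7056 = 0.9495.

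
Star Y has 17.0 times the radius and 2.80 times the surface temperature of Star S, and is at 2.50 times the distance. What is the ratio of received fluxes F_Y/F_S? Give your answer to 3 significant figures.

L_Y/L_S = (R_Y/R_S)²(T_Y/T_S)⁴ = (17.0)² × (2.80)⁴ = 1.776×10^4.
F_Y/F_S = (L_Y/L_S)/(d_Y/d_S)² = 1.776×10^4 / (2.50)² = 2842.

2.84×10^3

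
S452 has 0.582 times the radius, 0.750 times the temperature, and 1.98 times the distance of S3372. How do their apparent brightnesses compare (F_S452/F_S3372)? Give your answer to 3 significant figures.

L_S452/L_S3372 = (R_S452/R_S3372)²(T_S452/T_S3372)⁴ = (0.582)² × (0.750)⁴ = 0.1072.
F_S452/F_S3372 = (L_S452/L_S3372)/(d_S452/d_S3372)² = 0.1072 / (1.98)² = 0.02734.

0.0273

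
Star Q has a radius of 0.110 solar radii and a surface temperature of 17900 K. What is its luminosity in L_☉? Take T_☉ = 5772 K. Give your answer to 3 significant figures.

L/L_☉ = (R/R_☉)² (T/T_☉)⁴ = (0.110)² × (17900/5772)⁴
       = 0.01210 × (3.101)⁴ = 0.01210 × 92.49 = 1.119.

1.12 L_☉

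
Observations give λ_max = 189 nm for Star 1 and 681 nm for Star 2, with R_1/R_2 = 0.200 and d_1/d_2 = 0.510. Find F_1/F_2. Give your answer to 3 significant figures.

Wien's law: T_1/T_2 = λ_2/λ_1 = 681/189 = 3.603.
L_1/L_2 = (R_1/R_2)²(T_1/T_2)⁴ = (0.200)²(3.603)⁴ = 6.742.
F_1/F_2 = (L_1/L_2)/(d_1/d_2)² = 6.742/(0.510)² = 25.92.

25.9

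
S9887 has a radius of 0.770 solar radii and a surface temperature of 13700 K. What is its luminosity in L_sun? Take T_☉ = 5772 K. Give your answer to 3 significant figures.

18.8 L_sun

L/L_☉ = (R/R_☉)² (T/T_☉)⁴ = (0.770)² × (13700/5772)⁴
       = 0.5929 × (2.374)⁴ = 0.5929 × 31.74 = 18.82.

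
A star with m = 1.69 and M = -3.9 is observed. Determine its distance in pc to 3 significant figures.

m − M = 5 log₁₀(d/10 pc)
1.69 − (-3.9) = 5.59 = 5 log₁₀(d/10)
d = 10 × 10^(5.59/5) = 10 × 10^1.118 = 131.2 pc.

131 pc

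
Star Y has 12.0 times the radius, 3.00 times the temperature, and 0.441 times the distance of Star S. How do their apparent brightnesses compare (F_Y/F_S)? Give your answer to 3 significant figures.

6.00×10^4

L_Y/L_S = (R_Y/R_S)²(T_Y/T_S)⁴ = (12.0)² × (3.00)⁴ = 1.166×10^4.
F_Y/F_S = (L_Y/L_S)/(d_Y/d_S)² = 1.166×10^4 / (0.441)² = 5.998×10^4.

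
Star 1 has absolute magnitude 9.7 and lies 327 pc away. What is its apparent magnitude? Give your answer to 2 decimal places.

m = M + 5 log₁₀(d/10 pc) = 9.7 + 5 log₁₀(327/10)
  = 9.7 + 5 × 1.515 = 9.7 + 7.57 = 17.27.

17.27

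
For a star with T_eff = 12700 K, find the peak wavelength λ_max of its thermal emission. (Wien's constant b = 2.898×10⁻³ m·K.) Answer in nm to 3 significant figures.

λ_max = b/T = 2.898×10⁻³ / 12700 = 2.28×10^-7 m = 228.2 nm.

228 nm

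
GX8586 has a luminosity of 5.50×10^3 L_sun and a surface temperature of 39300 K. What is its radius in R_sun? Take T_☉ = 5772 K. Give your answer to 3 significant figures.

1.60 R_sun

R/R_☉ = √(L/L_☉) / (T/T_☉)² = √(5.50×10^3) / (6.809)²
       = 74.16 / 46.36 = 1.600.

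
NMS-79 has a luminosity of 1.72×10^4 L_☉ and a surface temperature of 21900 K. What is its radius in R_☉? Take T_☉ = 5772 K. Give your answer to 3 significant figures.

R/R_☉ = √(L/L_☉) / (T/T_☉)² = √(1.72×10^4) / (3.794)²
       = 131.1 / 14.40 = 9.110.

9.11 R_☉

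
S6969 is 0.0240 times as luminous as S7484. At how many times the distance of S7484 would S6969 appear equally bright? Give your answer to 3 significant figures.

Equal flux requires L_S6969/d_S6969² = L_S7484/d_S7484², so d_S6969/d_S7484 = √(L_S6969/L_S7484)
= √(0.0240) = 0.1549.

0.155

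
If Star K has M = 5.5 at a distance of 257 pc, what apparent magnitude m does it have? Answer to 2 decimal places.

12.55

m = M + 5 log₁₀(d/10 pc) = 5.5 + 5 log₁₀(257/10)
  = 5.5 + 5 × 1.410 = 5.5 + 7.05 = 12.55.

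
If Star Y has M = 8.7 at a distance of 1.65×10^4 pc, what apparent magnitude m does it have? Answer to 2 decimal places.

m = M + 5 log₁₀(d/10 pc) = 8.7 + 5 log₁₀(1.65×10^4/10)
  = 8.7 + 5 × 3.217 = 8.7 + 16.09 = 24.79.

24.79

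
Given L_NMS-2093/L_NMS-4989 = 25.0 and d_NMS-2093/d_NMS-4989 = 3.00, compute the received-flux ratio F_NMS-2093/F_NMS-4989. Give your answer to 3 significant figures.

F = L/(4πd²), so F_NMS-2093/F_NMS-4989 = (L_NMS-2093/L_NMS-4989) / (d_NMS-2093/d_NMS-4989)²
= 25.0 / (3.00)² = 25.0 / 9.000 = 2.778.

2.78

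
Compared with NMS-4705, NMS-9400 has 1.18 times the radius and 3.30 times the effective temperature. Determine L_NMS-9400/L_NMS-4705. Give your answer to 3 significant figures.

From the Stefan–Boltzmann law, L ∝ R²T⁴, so
L_NMS-9400/L_NMS-4705 = (R_NMS-9400/R_NMS-4705)² (T_NMS-9400/T_NMS-4705)⁴ = (1.18)² × (3.30)⁴ = 1.392 × 118.6 = 165.1.

165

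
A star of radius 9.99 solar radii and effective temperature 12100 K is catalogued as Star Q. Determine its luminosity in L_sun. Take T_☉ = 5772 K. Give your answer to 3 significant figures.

L/L_☉ = (R/R_☉)² (T/T_☉)⁴ = (9.99)² × (12100/5772)⁴
       = 99.80 × (2.096)⁴ = 99.80 × 19.31 = 1927.

1.93×10^3 L_sun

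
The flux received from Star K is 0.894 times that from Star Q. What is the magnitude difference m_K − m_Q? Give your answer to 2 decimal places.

m_K − m_Q = −2.5 log₁₀(F_K/F_Q) = −2.5 log₁₀(0.894) = −2.5 × (-0.049) = 0.122.

0.12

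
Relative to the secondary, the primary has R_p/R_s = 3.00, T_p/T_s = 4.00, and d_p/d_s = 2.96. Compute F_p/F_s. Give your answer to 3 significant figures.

L_p/L_s = (R_p/R_s)²(T_p/T_s)⁴ = (3.00)² × (4.00)⁴ = 2304.
F_p/F_s = (L_p/L_s)/(d_p/d_s)² = 2304 / (2.96)² = 263.0.

263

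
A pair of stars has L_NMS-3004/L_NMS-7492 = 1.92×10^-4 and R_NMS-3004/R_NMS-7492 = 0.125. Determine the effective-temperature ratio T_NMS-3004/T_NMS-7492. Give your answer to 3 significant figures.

0.333

L ∝ R²T⁴ gives T ∝ (L/R²)^(1/4), so
T_NMS-3004/T_NMS-7492 = (1.92×10^-4 / 0.125²)^(1/4) = (0.01229)^(1/4) = 0.3329.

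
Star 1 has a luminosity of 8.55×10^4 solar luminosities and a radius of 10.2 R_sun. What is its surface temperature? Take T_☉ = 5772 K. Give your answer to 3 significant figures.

T/T_☉ = (L/L_☉)^(1/4) / (R/R_☉)^(1/2)
T = 5772 × (8.55×10^4)^(1/4) / √(10.2) = 5772 × 17.10 / 3.194 = 3.090×10^4 K.

3.09×10^4 K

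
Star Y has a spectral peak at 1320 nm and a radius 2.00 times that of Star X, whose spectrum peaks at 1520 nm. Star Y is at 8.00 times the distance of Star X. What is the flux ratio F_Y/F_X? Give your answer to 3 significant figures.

Wien's law: T_Y/T_X = λ_X/λ_Y = 1520/1320 = 1.152.
L_Y/L_X = (R_Y/R_X)²(T_Y/T_X)⁴ = (2.00)²(1.152)⁴ = 7.033.
F_Y/F_X = (L_Y/L_X)/(d_Y/d_X)² = 7.033/(8.00)² = 0.1099.

0.110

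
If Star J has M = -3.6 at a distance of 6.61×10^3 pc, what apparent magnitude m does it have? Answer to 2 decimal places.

m = M + 5 log₁₀(d/10 pc) = -3.6 + 5 log₁₀(6.61×10^3/10)
  = -3.6 + 5 × 2.820 = -3.6 + 14.10 = 10.50.

10.50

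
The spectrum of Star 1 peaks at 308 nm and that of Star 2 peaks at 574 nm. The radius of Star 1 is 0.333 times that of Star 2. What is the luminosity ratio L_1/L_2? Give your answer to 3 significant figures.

Wien's law gives T ∝ 1/λ_max, so T_1/T_2 = λ_2/λ_1 = 574/308 = 1.864.
Then L ∝ R²T⁴ gives L_1/L_2 = (0.333)² × (1.864)⁴ = 0.1109 × 12.06 = 1.338.

1.34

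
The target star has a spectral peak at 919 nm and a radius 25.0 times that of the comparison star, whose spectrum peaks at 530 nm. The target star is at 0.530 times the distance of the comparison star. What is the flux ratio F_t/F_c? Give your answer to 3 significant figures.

246

Wien's law: T_t/T_c = λ_c/λ_t = 530/919 = 0.5767.
L_t/L_c = (R_t/R_c)²(T_t/T_c)⁴ = (25.0)²(0.5767)⁴ = 69.14.
F_t/F_c = (L_t/L_c)/(d_t/d_c)² = 69.14/(0.530)² = 246.1.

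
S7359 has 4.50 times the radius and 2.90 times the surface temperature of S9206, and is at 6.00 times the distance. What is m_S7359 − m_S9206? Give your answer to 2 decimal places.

-4.00

L_S7359/L_S9206 = (4.50)²(2.90)⁴ = 1432.
F_S7359/F_S9206 = (L_S7359/L_S9206)/(d_S7359/d_S9206)² = 1432/36.00 = 39.78.
m_S7359 − m_S9206 = −2.5 log₁₀(39.78) = -4.00.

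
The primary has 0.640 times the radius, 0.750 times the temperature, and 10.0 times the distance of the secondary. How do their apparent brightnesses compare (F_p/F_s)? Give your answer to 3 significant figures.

0.00130

L_p/L_s = (R_p/R_s)²(T_p/T_s)⁴ = (0.640)² × (0.750)⁴ = 0.1296.
F_p/F_s = (L_p/L_s)/(d_p/d_s)² = 0.1296 / (10.0)² = 0.001296.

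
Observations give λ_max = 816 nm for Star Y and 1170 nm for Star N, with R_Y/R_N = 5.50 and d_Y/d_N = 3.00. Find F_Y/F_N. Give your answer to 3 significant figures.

14.2

Wien's law: T_Y/T_N = λ_N/λ_Y = 1170/816 = 1.434.
L_Y/L_N = (R_Y/R_N)²(T_Y/T_N)⁴ = (5.50)²(1.434)⁴ = 127.9.
F_Y/F_N = (L_Y/L_N)/(d_Y/d_N)² = 127.9/(3.00)² = 14.21.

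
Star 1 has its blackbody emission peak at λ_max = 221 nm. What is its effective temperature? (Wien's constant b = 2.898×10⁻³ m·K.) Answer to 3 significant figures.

1.31×10^4 K

T = b/λ_max = 2.898×10⁻³ / (221×10⁻⁹) = 1.311×10^4 K.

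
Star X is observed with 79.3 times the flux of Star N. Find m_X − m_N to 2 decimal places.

m_X − m_N = −2.5 log₁₀(F_X/F_N) = −2.5 log₁₀(79.3) = −2.5 × (1.899) = -4.748.

-4.75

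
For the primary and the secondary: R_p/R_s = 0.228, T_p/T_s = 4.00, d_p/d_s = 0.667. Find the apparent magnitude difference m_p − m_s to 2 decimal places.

L_p/L_s = (0.228)²(4.00)⁴ = 13.31.
F_p/F_s = (L_p/L_s)/(d_p/d_s)² = 13.31/0.4449 = 29.91.
m_p − m_s = −2.5 log₁₀(29.91) = -3.69.

-3.69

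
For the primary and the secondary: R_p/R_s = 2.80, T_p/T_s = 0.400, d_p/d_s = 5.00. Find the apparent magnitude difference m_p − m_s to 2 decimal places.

5.24

L_p/L_s = (2.80)²(0.400)⁴ = 0.2007.
F_p/F_s = (L_p/L_s)/(d_p/d_s)² = 0.2007/25.00 = 0.008028.
m_p − m_s = −2.5 log₁₀(0.008028) = 5.24.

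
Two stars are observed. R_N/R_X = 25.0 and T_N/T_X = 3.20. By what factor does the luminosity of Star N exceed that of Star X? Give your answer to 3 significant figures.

6.55×10^4

From the Stefan–Boltzmann law, L ∝ R²T⁴, so
L_N/L_X = (R_N/R_X)² (T_N/T_X)⁴ = (25.0)² × (3.20)⁴ = 625.0 × 104.9 = 6.554×10^4.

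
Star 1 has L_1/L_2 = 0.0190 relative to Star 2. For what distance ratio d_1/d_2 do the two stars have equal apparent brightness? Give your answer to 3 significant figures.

Equal flux requires L_1/d_1² = L_2/d_2², so d_1/d_2 = √(L_1/L_2)
= √(0.0190) = 0.1378.

0.138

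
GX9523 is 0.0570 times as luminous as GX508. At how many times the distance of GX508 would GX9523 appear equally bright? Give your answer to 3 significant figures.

0.239

Equal flux requires L_GX9523/d_GX9523² = L_GX508/d_GX508², so d_GX9523/d_GX508 = √(L_GX9523/L_GX508)
= √(0.0570) = 0.2387.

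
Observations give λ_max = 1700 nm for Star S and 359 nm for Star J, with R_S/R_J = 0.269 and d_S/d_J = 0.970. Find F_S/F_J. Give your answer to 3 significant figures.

1.53×10^-4

Wien's law: T_S/T_J = λ_J/λ_S = 359/1700 = 0.2112.
L_S/L_J = (R_S/R_J)²(T_S/T_J)⁴ = (0.269)²(0.2112)⁴ = 1.439×10^-4.
F_S/F_J = (L_S/L_J)/(d_S/d_J)² = 1.439×10^-4/(0.970)² = 1.529×10^-4.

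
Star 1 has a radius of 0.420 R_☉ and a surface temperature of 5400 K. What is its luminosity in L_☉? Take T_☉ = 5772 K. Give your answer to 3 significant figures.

L/L_☉ = (R/R_☉)² (T/T_☉)⁴ = (0.420)² × (5400/5772)⁴
       = 0.1764 × (0.9356)⁴ = 0.1764 × 0.7661 = 0.1351.

0.135 L_☉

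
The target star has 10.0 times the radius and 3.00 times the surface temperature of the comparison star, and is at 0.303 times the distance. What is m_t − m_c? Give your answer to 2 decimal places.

L_t/L_c = (10.0)²(3.00)⁴ = 8100.
F_t/F_c = (L_t/L_c)/(d_t/d_c)² = 8100/0.09181 = 8.823×10^4.
m_t − m_c = −2.5 log₁₀(8.823×10^4) = -12.36.

-12.36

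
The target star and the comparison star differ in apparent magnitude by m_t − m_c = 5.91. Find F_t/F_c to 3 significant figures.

0.00433

F_t/F_c = 10^(−(m_t − m_c)/2.5) = 10^(-5.91/2.5) = 10^-2.364 = 0.004325.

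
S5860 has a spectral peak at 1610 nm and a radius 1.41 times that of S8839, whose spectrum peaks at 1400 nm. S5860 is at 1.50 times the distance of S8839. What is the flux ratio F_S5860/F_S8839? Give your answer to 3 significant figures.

Wien's law: T_S5860/T_S8839 = λ_S8839/λ_S5860 = 1400/1610 = 0.8696.
L_S5860/L_S8839 = (R_S5860/R_S8839)²(T_S5860/T_S8839)⁴ = (1.41)²(0.8696)⁴ = 1.137.
F_S5860/F_S8839 = (L_S5860/L_S8839)/(d_S5860/d_S8839)² = 1.137/(1.50)² = 0.5052.

0.505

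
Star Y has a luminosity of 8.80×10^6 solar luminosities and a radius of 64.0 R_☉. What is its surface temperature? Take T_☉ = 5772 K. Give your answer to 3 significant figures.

3.93×10^4 K

T/T_☉ = (L/L_☉)^(1/4) / (R/R_☉)^(1/2)
T = 5772 × (8.80×10^6)^(1/4) / √(64.0) = 5772 × 54.47 / 8.000 = 3.930×10^4 K.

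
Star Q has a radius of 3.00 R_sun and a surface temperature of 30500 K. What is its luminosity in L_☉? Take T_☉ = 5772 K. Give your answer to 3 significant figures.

7.02×10^3 L_☉

L/L_☉ = (R/R_☉)² (T/T_☉)⁴ = (3.00)² × (30500/5772)⁴
       = 9.000 × (5.284)⁴ = 9.000 × 779.6 = 7017.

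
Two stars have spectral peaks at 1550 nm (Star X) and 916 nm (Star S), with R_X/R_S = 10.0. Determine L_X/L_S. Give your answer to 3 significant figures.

12.2

Wien's law gives T ∝ 1/λ_max, so T_X/T_S = λ_S/λ_X = 916/1550 = 0.5910.
Then L ∝ R²T⁴ gives L_X/L_S = (10.0)² × (0.5910)⁴ = 100.0 × 0.1220 = 12.20.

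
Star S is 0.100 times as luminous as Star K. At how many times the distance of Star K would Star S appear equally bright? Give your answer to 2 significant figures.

0.32

Equal flux requires L_S/d_S² = L_K/d_K², so d_S/d_K = √(L_S/L_K)
= √(0.100) = 0.3162.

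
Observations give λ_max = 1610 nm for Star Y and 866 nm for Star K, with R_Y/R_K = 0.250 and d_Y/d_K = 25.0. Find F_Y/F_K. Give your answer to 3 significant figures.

8.37×10^-6

Wien's law: T_Y/T_K = λ_K/λ_Y = 866/1610 = 0.5379.
L_Y/L_K = (R_Y/R_K)²(T_Y/T_K)⁴ = (0.250)²(0.5379)⁴ = 0.005232.
F_Y/F_K = (L_Y/L_K)/(d_Y/d_K)² = 0.005232/(25.0)² = 8.371×10^-6.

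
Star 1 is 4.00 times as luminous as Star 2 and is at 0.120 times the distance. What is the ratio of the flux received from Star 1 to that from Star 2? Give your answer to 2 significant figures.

2.8×10^2

F = L/(4πd²), so F_1/F_2 = (L_1/L_2) / (d_1/d_2)²
= 4.00 / (0.120)² = 4.00 / 0.01440 = 277.8.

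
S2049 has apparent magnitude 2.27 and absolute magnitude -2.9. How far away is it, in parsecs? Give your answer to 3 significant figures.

108 pc

m − M = 5 log₁₀(d/10 pc)
2.27 − (-2.9) = 5.17 = 5 log₁₀(d/10)
d = 10 × 10^(5.17/5) = 10 × 10^1.034 = 108.1 pc.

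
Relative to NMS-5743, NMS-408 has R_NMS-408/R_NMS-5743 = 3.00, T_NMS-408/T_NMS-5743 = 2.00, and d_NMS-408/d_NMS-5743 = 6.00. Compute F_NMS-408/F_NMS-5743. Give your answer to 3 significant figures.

L_NMS-408/L_NMS-5743 = (R_NMS-408/R_NMS-5743)²(T_NMS-408/T_NMS-5743)⁴ = (3.00)² × (2.00)⁴ = 144.0.
F_NMS-408/F_NMS-5743 = (L_NMS-408/L_NMS-5743)/(d_NMS-408/d_NMS-5743)² = 144.0 / (6.00)² = 4.000.

4.00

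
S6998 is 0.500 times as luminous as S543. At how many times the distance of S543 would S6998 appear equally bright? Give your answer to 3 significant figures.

0.707

Equal flux requires L_S6998/d_S6998² = L_S543/d_S543², so d_S6998/d_S543 = √(L_S6998/L_S543)
= √(0.500) = 0.7071.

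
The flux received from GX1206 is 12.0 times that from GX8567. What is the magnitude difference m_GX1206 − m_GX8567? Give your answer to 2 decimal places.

-2.70

m_GX1206 − m_GX8567 = −2.5 log₁₀(F_GX1206/F_GX8567) = −2.5 log₁₀(12.0) = −2.5 × (1.079) = -2.698.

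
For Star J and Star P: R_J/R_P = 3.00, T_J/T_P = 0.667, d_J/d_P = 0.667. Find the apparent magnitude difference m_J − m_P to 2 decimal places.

-1.51

L_J/L_P = (3.00)²(0.667)⁴ = 1.781.
F_J/F_P = (L_J/L_P)/(d_J/d_P)² = 1.781/0.4449 = 4.004.
m_J − m_P = −2.5 log₁₀(4.004) = -1.51.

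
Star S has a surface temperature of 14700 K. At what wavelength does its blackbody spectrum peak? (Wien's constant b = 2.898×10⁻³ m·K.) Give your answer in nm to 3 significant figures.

197 nm

λ_max = b/T = 2.898×10⁻³ / 14700 = 1.97×10^-7 m = 197.1 nm.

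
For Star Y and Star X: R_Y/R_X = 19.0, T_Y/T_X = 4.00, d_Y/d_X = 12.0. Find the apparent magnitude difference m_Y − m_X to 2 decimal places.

-7.02

L_Y/L_X = (19.0)²(4.00)⁴ = 9.242×10^4.
F_Y/F_X = (L_Y/L_X)/(d_Y/d_X)² = 9.242×10^4/144.0 = 641.8.
m_Y − m_X = −2.5 log₁₀(641.8) = -7.02.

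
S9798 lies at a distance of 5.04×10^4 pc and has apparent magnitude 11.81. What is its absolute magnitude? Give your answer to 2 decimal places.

-6.70

M = m − 5 log₁₀(d/10 pc) = 11.81 − 5 log₁₀(5.04×10^4/10)
  = 11.81 − 5 × 3.702 = 11.81 − 18.51 = -6.70.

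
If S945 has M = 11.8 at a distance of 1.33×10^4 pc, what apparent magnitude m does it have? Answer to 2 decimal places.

m = M + 5 log₁₀(d/10 pc) = 11.8 + 5 log₁₀(1.33×10^4/10)
  = 11.8 + 5 × 3.124 = 11.8 + 15.62 = 27.42.

27.42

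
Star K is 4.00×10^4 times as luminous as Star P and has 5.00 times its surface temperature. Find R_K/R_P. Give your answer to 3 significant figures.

L ∝ R²T⁴ gives R ∝ √L / T², so
R_K/R_P = √(4.00×10^4) / (5.00)² = 200.0 / 25.00 = 8.000.

8.00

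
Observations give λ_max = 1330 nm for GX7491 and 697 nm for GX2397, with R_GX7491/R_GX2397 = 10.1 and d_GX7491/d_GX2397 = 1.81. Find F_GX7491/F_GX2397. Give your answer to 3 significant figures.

Wien's law: T_GX7491/T_GX2397 = λ_GX2397/λ_GX7491 = 697/1330 = 0.5241.
L_GX7491/L_GX2397 = (R_GX7491/R_GX2397)²(T_GX7491/T_GX2397)⁴ = (10.1)²(0.5241)⁴ = 7.694.
F_GX7491/F_GX2397 = (L_GX7491/L_GX2397)/(d_GX7491/d_GX2397)² = 7.694/(1.81)² = 2.349.

2.35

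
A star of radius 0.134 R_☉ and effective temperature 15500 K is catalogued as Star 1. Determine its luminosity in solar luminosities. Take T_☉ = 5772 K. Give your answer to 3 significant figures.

L/L_☉ = (R/R_☉)² (T/T_☉)⁴ = (0.134)² × (15500/5772)⁴
       = 0.01796 × (2.685)⁴ = 0.01796 × 52.00 = 0.9338.

0.934 solar luminosities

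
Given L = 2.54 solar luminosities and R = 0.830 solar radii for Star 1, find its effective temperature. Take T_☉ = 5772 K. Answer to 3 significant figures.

8.00×10^3 K

T/T_☉ = (L/L_☉)^(1/4) / (R/R_☉)^(1/2)
T = 5772 × (2.54)^(1/4) / √(0.830) = 5772 × 1.262 / 0.9110 = 7998 K.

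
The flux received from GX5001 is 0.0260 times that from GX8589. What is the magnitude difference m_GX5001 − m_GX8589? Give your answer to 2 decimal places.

3.96

m_GX5001 − m_GX8589 = −2.5 log₁₀(F_GX5001/F_GX8589) = −2.5 log₁₀(0.0260) = −2.5 × (-1.585) = 3.963.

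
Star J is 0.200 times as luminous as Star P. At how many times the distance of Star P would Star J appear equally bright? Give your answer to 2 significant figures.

0.45

Equal flux requires L_J/d_J² = L_P/d_P², so d_J/d_P = √(L_J/L_P)
= √(0.200) = 0.4472.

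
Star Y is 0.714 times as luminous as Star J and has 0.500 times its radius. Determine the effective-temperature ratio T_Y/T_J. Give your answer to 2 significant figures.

1.3

L ∝ R²T⁴ gives T ∝ (L/R²)^(1/4), so
T_Y/T_J = (0.714 / 0.500²)^(1/4) = (2.856)^(1/4) = 1.300.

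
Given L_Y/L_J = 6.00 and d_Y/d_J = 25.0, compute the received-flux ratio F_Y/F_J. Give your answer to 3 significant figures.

F = L/(4πd²), so F_Y/F_J = (L_Y/L_J) / (d_Y/d_J)²
= 6.00 / (25.0)² = 6.00 / 625.0 = 0.009600.

0.00960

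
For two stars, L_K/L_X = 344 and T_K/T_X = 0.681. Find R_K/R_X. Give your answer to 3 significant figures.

L ∝ R²T⁴ gives R ∝ √L / T², so
R_K/R_X = √(344) / (0.681)² = 18.55 / 0.4638 = 39.99.

40.0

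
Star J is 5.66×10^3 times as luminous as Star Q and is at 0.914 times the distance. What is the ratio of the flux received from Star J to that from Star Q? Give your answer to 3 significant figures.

F = L/(4πd²), so F_J/F_Q = (L_J/L_Q) / (d_J/d_Q)²
= 5.66×10^3 / (0.914)² = 5.66×10^3 / 0.8354 = 6775.

6.78×10^3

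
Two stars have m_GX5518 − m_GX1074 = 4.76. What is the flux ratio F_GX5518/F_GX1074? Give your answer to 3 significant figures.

0.0125

F_GX5518/F_GX1074 = 10^(−(m_GX5518 − m_GX1074)/2.5) = 10^(-4.76/2.5) = 10^-1.904 = 0.01247.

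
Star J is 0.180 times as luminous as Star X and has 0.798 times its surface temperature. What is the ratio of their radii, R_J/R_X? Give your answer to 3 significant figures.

L ∝ R²T⁴ gives R ∝ √L / T², so
R_J/R_X = √(0.180) / (0.798)² = 0.4243 / 0.6368 = 0.6662.

0.666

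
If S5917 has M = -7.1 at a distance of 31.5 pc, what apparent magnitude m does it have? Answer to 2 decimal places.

-4.61

m = M + 5 log₁₀(d/10 pc) = -7.1 + 5 log₁₀(31.5/10)
  = -7.1 + 5 × 0.498 = -7.1 + 2.49 = -4.61.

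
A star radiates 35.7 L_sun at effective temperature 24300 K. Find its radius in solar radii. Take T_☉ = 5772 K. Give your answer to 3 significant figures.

R/R_☉ = √(L/L_☉) / (T/T_☉)² = √(35.7) / (4.210)²
       = 5.975 / 17.72 = 0.3371.

0.337 solar radii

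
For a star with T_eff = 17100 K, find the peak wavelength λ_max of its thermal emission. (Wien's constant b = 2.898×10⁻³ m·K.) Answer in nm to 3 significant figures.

169 nm

λ_max = b/T = 2.898×10⁻³ / 17100 = 1.69×10^-7 m = 169.5 nm.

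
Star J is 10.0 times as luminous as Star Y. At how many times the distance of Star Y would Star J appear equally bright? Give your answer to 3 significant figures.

3.16

Equal flux requires L_J/d_J² = L_Y/d_Y², so d_J/d_Y = √(L_J/L_Y)
= √(10.0) = 3.162.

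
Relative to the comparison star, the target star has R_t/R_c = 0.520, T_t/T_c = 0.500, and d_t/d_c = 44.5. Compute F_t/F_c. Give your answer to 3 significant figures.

L_t/L_c = (R_t/R_c)²(T_t/T_c)⁴ = (0.520)² × (0.500)⁴ = 0.01690.
F_t/F_c = (L_t/L_c)/(d_t/d_c)² = 0.01690 / (44.5)² = 8.534×10^-6.

8.53×10^-6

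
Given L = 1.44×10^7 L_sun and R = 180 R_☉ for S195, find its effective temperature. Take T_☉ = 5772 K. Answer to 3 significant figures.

T/T_☉ = (L/L_☉)^(1/4) / (R/R_☉)^(1/2)
T = 5772 × (1.44×10^7)^(1/4) / √(180) = 5772 × 61.60 / 13.42 = 2.650×10^4 K.

2.65×10^4 K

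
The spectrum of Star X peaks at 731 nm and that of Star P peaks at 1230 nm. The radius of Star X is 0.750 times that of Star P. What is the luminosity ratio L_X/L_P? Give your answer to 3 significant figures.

4.51

Wien's law gives T ∝ 1/λ_max, so T_X/T_P = λ_P/λ_X = 1230/731 = 1.683.
Then L ∝ R²T⁴ gives L_X/L_P = (0.750)² × (1.683)⁴ = 0.5625 × 8.016 = 4.509.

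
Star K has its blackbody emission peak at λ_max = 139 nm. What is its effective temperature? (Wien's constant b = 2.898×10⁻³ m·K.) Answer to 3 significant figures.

T = b/λ_max = 2.898×10⁻³ / (139×10⁻⁹) = 2.085×10^4 K.

2.08×10^4 K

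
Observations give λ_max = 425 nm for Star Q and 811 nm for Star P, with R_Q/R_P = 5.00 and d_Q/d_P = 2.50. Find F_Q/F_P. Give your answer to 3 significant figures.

Wien's law: T_Q/T_P = λ_P/λ_Q = 811/425 = 1.908.
L_Q/L_P = (R_Q/R_P)²(T_Q/T_P)⁴ = (5.00)²(1.908)⁴ = 331.5.
F_Q/F_P = (L_Q/L_P)/(d_Q/d_P)² = 331.5/(2.50)² = 53.04.

53.0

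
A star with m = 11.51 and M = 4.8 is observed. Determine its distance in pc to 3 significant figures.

220 pc

m − M = 5 log₁₀(d/10 pc)
11.51 − (4.8) = 6.71 = 5 log₁₀(d/10)
d = 10 × 10^(6.71/5) = 10 × 10^1.342 = 219.8 pc.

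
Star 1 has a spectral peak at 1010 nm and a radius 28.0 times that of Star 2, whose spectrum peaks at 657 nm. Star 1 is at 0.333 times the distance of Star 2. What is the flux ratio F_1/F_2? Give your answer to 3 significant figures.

Wien's law: T_1/T_2 = λ_2/λ_1 = 657/1010 = 0.6505.
L_1/L_2 = (R_1/R_2)²(T_1/T_2)⁴ = (28.0)²(0.6505)⁴ = 140.4.
F_1/F_2 = (L_1/L_2)/(d_1/d_2)² = 140.4/(0.333)² = 1266.

1.27×10^3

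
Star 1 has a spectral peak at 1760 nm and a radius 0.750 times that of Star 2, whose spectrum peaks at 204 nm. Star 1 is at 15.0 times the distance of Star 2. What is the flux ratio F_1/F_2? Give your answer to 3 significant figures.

4.51×10^-7

Wien's law: T_1/T_2 = λ_2/λ_1 = 204/1760 = 0.1159.
L_1/L_2 = (R_1/R_2)²(T_1/T_2)⁴ = (0.750)²(0.1159)⁴ = 1.015×10^-4.
F_1/F_2 = (L_1/L_2)/(d_1/d_2)² = 1.015×10^-4/(15.0)² = 4.512×10^-7.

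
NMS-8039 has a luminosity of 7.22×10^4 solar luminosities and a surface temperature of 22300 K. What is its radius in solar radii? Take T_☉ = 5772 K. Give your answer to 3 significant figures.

18.0 solar radii

R/R_☉ = √(L/L_☉) / (T/T_☉)² = √(7.22×10^4) / (3.863)²
       = 268.7 / 14.93 = 18.00.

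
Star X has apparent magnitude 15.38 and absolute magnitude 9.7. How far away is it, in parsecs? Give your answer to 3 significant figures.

137 pc

m − M = 5 log₁₀(d/10 pc)
15.38 − (9.7) = 5.68 = 5 log₁₀(d/10)
d = 10 × 10^(5.68/5) = 10 × 10^1.136 = 136.8 pc.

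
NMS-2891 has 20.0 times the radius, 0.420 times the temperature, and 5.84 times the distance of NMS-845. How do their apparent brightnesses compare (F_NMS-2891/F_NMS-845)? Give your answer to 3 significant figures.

L_NMS-2891/L_NMS-845 = (R_NMS-2891/R_NMS-845)²(T_NMS-2891/T_NMS-845)⁴ = (20.0)² × (0.420)⁴ = 12.45.
F_NMS-2891/F_NMS-845 = (L_NMS-2891/L_NMS-845)/(d_NMS-2891/d_NMS-845)² = 12.45 / (5.84)² = 0.3649.

0.365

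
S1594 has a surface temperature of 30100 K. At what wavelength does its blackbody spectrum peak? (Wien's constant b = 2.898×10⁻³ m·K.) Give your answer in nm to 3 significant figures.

λ_max = b/T = 2.898×10⁻³ / 30100 = 9.63×10^-8 m = 96.28 nm.

96.3 nm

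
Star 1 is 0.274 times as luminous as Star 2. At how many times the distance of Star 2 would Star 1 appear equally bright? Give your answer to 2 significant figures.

Equal flux requires L_1/d_1² = L_2/d_2², so d_1/d_2 = √(L_1/L_2)
= √(0.274) = 0.5235.

0.52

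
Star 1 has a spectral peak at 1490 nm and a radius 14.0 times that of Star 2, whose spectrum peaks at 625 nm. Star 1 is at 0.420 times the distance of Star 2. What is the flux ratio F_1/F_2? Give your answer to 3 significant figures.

34.4

Wien's law: T_1/T_2 = λ_2/λ_1 = 625/1490 = 0.4195.
L_1/L_2 = (R_1/R_2)²(T_1/T_2)⁴ = (14.0)²(0.4195)⁴ = 6.068.
F_1/F_2 = (L_1/L_2)/(d_1/d_2)² = 6.068/(0.420)² = 34.40.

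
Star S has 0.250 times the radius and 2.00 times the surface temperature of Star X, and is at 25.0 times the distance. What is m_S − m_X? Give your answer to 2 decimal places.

L_S/L_X = (0.250)²(2.00)⁴ = 1.000.
F_S/F_X = (L_S/L_X)/(d_S/d_X)² = 1.000/625.0 = 0.001600.
m_S − m_X = −2.5 log₁₀(0.001600) = 6.99.

6.99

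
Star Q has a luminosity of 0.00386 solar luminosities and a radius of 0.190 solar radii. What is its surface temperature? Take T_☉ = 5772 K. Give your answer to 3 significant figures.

3.30×10^3 K

T/T_☉ = (L/L_☉)^(1/4) / (R/R_☉)^(1/2)
T = 5772 × (0.00386)^(1/4) / √(0.190) = 5772 × 0.2493 / 0.4359 = 3301 K.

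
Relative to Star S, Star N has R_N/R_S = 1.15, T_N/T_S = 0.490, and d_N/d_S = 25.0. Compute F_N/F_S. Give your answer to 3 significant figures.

L_N/L_S = (R_N/R_S)²(T_N/T_S)⁴ = (1.15)² × (0.490)⁴ = 0.07624.
F_N/F_S = (L_N/L_S)/(d_N/d_S)² = 0.07624 / (25.0)² = 1.220×10^-4.

1.22×10^-4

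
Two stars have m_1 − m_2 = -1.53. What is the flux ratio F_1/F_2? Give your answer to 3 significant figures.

4.09

F_1/F_2 = 10^(−(m_1 − m_2)/2.5) = 10^(1.53/2.5) = 10^0.612 = 4.093.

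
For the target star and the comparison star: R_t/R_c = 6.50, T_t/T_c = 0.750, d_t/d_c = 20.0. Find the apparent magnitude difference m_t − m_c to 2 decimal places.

3.69

L_t/L_c = (6.50)²(0.750)⁴ = 13.37.
F_t/F_c = (L_t/L_c)/(d_t/d_c)² = 13.37/400.0 = 0.03342.
m_t − m_c = −2.5 log₁₀(0.03342) = 3.69.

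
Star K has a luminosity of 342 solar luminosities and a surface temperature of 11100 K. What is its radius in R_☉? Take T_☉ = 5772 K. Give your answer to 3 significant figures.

5.00 R_☉

R/R_☉ = √(L/L_☉) / (T/T_☉)² = √(342) / (1.923)²
       = 18.49 / 3.698 = 5.001.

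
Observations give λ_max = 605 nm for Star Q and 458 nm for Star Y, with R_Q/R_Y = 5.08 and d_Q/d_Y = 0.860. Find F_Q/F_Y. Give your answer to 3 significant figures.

Wien's law: T_Q/T_Y = λ_Y/λ_Q = 458/605 = 0.7570.
L_Q/L_Y = (R_Q/R_Y)²(T_Q/T_Y)⁴ = (5.08)²(0.7570)⁴ = 8.476.
F_Q/F_Y = (L_Q/L_Y)/(d_Q/d_Y)² = 8.476/(0.860)² = 11.46.

11.5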